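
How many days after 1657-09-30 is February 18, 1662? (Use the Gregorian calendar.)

Sep 30, 1657 → Sep 30, 1658: 365 days.
Sep 30, 1658 → Sep 30, 1659: 365 days.
Sep 30, 1659 → Sep 30, 1660: 366 days (Feb 29, 1660 is in that span).
Sep 30, 1660 → Sep 30, 1661: 365 days.
Sep 30, 1661 → Oct 30, 1661: 30 days (September has 30).
Oct 30, 1661 → Nov 30, 1661: 31 days (October has 31).
Nov 30, 1661 → Dec 30, 1661: 30 days (November has 30).
Dec 30, 1661 → Jan 30, 1662: 31 days (December has 31).
Jan 30, 1662 → Feb 18, 1662: 19 days.
Total: 1602 days.

1602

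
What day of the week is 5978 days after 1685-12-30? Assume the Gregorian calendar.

Sunday

Dec 30, 1685 is a Sunday.
5978 mod 7 = 0, so 5978 days after a Sunday is Sunday + 0 = Sunday.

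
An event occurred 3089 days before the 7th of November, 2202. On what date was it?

−365 (one year) → Nov 7, 2201 (2724 left).
−365 (one year) → Nov 7, 2200 (2359 left).
−365 (one year) → Nov 7, 2199 (1994 left).
−365 (one year) → Nov 7, 2198 (1629 left).
−365 (one year) → Nov 7, 2197 (1264 left).
−365 (one year) → Nov 7, 2196 (899 left).
−366 (one year; includes Feb 29, 2196) → Nov 7, 2195 (533 left).
−365 (one year) → Nov 7, 2194 (168 left).
−7 → Oct 31, 2194 (end of Oct, 31 days; 161 left).
−31 → Sep 30, 2194 (end of Sep, 30 days; 130 left).
−30 → Aug 31, 2194 (end of Aug, 31 days; 100 left).
−31 → Jul 31, 2194 (end of Jul, 31 days; 69 left).
−31 → Jun 30, 2194 (end of Jun, 30 days; 38 left).
−30 → May 31, 2194 (end of May, 31 days; 8 left).
−8 → May 23, 2194.

May 23, 2194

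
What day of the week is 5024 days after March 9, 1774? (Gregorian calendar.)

Monday

Mar 9, 1774 is a Wednesday.
5024 mod 7 = 5, so 5024 days after a Wednesday is Wednesday + 5 = Monday.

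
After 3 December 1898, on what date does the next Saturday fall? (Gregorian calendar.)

Dec 3, 1898 is a Saturday.
From Saturday to the next Saturday is 7 days.
Dec 3, 1898 + 7 = Dec 10, 1898.

December 10, 1898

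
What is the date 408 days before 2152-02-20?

−365 (one year) → Feb 20, 2151 (43 left).
−20 → Jan 31, 2151 (end of Jan, 31 days; 23 left).
−23 → Jan 8, 2151.

January 8, 2151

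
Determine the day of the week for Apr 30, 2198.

Monday

Doomsday rule: the anchor day for the 2100s is Sunday. For year 98: 98÷12 = 8 r 2, and 2÷4 = 0, so 8+2+0 = 10.
Sunday + 10 ≡ Wednesday — that's 2198's doomsday.
In April the doomsday date is Apr 4.
Apr 30 is 26 days after Apr 4; 26 mod 7 = 5, so Wednesday + 5 = Monday.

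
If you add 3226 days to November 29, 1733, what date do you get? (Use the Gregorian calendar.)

September 29, 1742

+365 (one year) → Nov 29, 1734 (2861 left).
+365 (one year) → Nov 29, 1735 (2496 left).
+366 (one year; includes Feb 29, 1736) → Nov 29, 1736 (2130 left).
+365 (one year) → Nov 29, 1737 (1765 left).
+365 (one year) → Nov 29, 1738 (1400 left).
+365 (one year) → Nov 29, 1739 (1035 left).
+366 (one year; includes Feb 29, 1740) → Nov 29, 1740 (669 left).
+365 (one year) → Nov 29, 1741 (304 left).
Nov has 30 days: +2 → Dec 1, 1741 (302 left).
Dec has 31 days: +31 → Jan 1, 1742 (271 left).
Jan has 31 days: +31 → Feb 1, 1742 (240 left).
Feb has 28 days: +28 → Mar 1, 1742 (212 left).
Mar has 31 days: +31 → Apr 1, 1742 (181 left).
Apr has 30 days: +30 → May 1, 1742 (151 left).
May has 31 days: +31 → Jun 1, 1742 (120 left).
Jun has 30 days: +30 → Jul 1, 1742 (90 left).
Jul has 31 days: +31 → Aug 1, 1742 (59 left).
Aug has 31 days: +31 → Sep 1, 1742 (28 left).
+28 → Sep 29, 1742.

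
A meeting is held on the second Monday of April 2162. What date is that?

April 1, 2162 is a Thursday.
The first Monday is therefore April 5 (4 days later).
The second Monday is 5 + 1×7 = April 12.

April 12, 2162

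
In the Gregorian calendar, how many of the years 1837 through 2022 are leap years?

45

Multiples of 4 in [1837,2022]: 46.
Of those, multiples of 100: 2 (not leap unless ÷400).
Multiples of 400: 1.
Leap years = 46 − 2 + 1 = 45.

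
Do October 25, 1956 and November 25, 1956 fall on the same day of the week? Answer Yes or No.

No

From Oct 25, 1956 to Nov 25, 1956 is 31 days.
31 mod 7 = 3, so they are different weekdays.
(Oct 25, 1956 is a Thursday; Nov 25, 1956 is a Sunday.)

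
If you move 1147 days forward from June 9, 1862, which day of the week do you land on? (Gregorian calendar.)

Sunday

First find the weekday of Jun 9, 1862. Doomsday rule: the anchor day for the 1800s is Friday. For year 62: 62÷12 = 5 r 2, and 2÷4 = 0, so 5+2+0 = 7.
Friday + 7 ≡ Friday — that's 1862's doomsday.
In June the doomsday date is Jun 6.
Jun 9 is 3 days after Jun 6; 3 mod 7 = 3, so Friday + 3 = Monday.
1147 mod 7 = 6, so 1147 days after a Monday is Monday + 6 = Sunday.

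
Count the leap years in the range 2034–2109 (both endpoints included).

18

Multiples of 4 in [2034,2109]: 19.
Of those, multiples of 100: 1 (not leap unless ÷400).
Multiples of 400: 0.
Leap years = 19 − 1 + 0 = 18.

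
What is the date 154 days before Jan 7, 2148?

−7 → Dec 31, 2147 (end of Dec, 31 days; 147 left).
−31 → Nov 30, 2147 (end of Nov, 30 days; 116 left).
−30 → Oct 31, 2147 (end of Oct, 31 days; 86 left).
−31 → Sep 30, 2147 (end of Sep, 30 days; 55 left).
−30 → Aug 31, 2147 (end of Aug, 31 days; 25 left).
−25 → Aug 6, 2147.

August 6, 2147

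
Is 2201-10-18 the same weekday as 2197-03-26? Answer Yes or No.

Yes

From Mar 26, 2197 to Oct 18, 2201 is 1666 days.
1666 mod 7 = 0, so they are the same weekday.
(Mar 26, 2197 is a Sunday; Oct 18, 2201 is a Sunday.)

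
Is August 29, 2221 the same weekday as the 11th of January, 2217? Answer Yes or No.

From Jan 11, 2217 to Aug 29, 2221 is 1691 days.
1691 mod 7 = 4, so they are different weekdays.
(Jan 11, 2217 is a Saturday; Aug 29, 2221 is a Wednesday.)

No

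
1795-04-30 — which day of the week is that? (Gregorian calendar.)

Thursday

Doomsday rule: the anchor day for the 1700s is Sunday. For year 95: 95÷12 = 7 r 11, and 11÷4 = 2, so 7+11+2 = 20.
Sunday + 20 ≡ Saturday — that's 1795's doomsday.
In April the doomsday date is Apr 4.
Apr 30 is 26 days after Apr 4; 26 mod 7 = 5, so Saturday + 5 = Thursday.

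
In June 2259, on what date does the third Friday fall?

June 1, 2259 is a Wednesday.
The first Friday is therefore June 3 (2 days later).
The third Friday is 3 + 2×7 = June 17.

June 17, 2259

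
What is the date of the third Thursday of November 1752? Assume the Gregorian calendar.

November 16, 1752

November 1, 1752 is a Wednesday.
The first Thursday is therefore November 2 (1 days later).
The third Thursday is 2 + 2×7 = November 16.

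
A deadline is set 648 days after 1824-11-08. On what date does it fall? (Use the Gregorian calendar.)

+365 (one year) → Nov 8, 1825 (283 left).
Nov has 30 days: +23 → Dec 1, 1825 (260 left).
Dec has 31 days: +31 → Jan 1, 1826 (229 left).
Jan has 31 days: +31 → Feb 1, 1826 (198 left).
Feb has 28 days: +28 → Mar 1, 1826 (170 left).
Mar has 31 days: +31 → Apr 1, 1826 (139 left).
Apr has 30 days: +30 → May 1, 1826 (109 left).
May has 31 days: +31 → Jun 1, 1826 (78 left).
Jun has 30 days: +30 → Jul 1, 1826 (48 left).
Jul has 31 days: +31 → Aug 1, 1826 (17 left).
+17 → Aug 18, 1826.

August 18, 1826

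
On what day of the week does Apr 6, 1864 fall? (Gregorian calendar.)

Doomsday rule: the anchor day for the 1800s is Friday. For year 64: 64÷12 = 5 r 4, and 4÷4 = 1, so 5+4+1 = 10.
Friday + 10 ≡ Monday — that's 1864's doomsday.
In April the doomsday date is Apr 4.
Apr 6 is 2 days after Apr 4; 2 mod 7 = 2, so Monday + 2 = Wednesday.

Wednesday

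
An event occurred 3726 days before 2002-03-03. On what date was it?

December 20, 1991

−365 (one year) → Mar 3, 2001 (3361 left).
−365 (one year) → Mar 3, 2000 (2996 left).
−366 (one year; includes Feb 29, 2000) → Mar 3, 1999 (2630 left).
−365 (one year) → Mar 3, 1998 (2265 left).
−365 (one year) → Mar 3, 1997 (1900 left).
−365 (one year) → Mar 3, 1996 (1535 left).
−366 (one year; includes Feb 29, 1996) → Mar 3, 1995 (1169 left).
−365 (one year) → Mar 3, 1994 (804 left).
−365 (one year) → Mar 3, 1993 (439 left).
−365 (one year) → Mar 3, 1992 (74 left).
−3 → Feb 29, 1992 (end of Feb, 29 days; 71 left).
−29 → Jan 31, 1992 (end of Jan, 31 days; 42 left).
−31 → Dec 31, 1991 (end of Dec, 31 days; 11 left).
−11 → Dec 20, 1991.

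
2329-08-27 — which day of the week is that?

Doomsday rule: the anchor day for the 2300s is Wednesday. For year 29: 29÷12 = 2 r 5, and 5÷4 = 1, so 2+5+1 = 8.
Wednesday + 8 ≡ Thursday — that's 2329's doomsday.
In August the doomsday date is Aug 8.
Aug 27 is 19 days after Aug 8; 19 mod 7 = 5, so Thursday + 5 = Tuesday.

Tuesday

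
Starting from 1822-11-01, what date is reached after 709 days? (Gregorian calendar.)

October 10, 1824

+365 (one year) → Nov 1, 1823 (344 left).
Nov has 30 days: +30 → Dec 1, 1823 (314 left).
Dec has 31 days: +31 → Jan 1, 1824 (283 left).
Jan has 31 days: +31 → Feb 1, 1824 (252 left).
Feb has 29 days: +29 → Mar 1, 1824 (223 left).
Mar has 31 days: +31 → Apr 1, 1824 (192 left).
Apr has 30 days: +30 → May 1, 1824 (162 left).
May has 31 days: +31 → Jun 1, 1824 (131 left).
Jun has 30 days: +30 → Jul 1, 1824 (101 left).
Jul has 31 days: +31 → Aug 1, 1824 (70 left).
Aug has 31 days: +31 → Sep 1, 1824 (39 left).
Sep has 30 days: +30 → Oct 1, 1824 (9 left).
+9 → Oct 10, 1824.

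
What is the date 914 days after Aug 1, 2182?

January 31, 2185

+365 (one year) → Aug 1, 2183 (549 left).
+366 (one year; includes Feb 29, 2184) → Aug 1, 2184 (183 left).
Aug has 31 days: +31 → Sep 1, 2184 (152 left).
Sep has 30 days: +30 → Oct 1, 2184 (122 left).
Oct has 31 days: +31 → Nov 1, 2184 (91 left).
Nov has 30 days: +30 → Dec 1, 2184 (61 left).
Dec has 31 days: +31 → Jan 1, 2185 (30 left).
+30 → Jan 31, 2185.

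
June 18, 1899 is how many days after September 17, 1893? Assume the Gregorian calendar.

Sep 17, 1893 → Sep 17, 1894: 365 days.
Sep 17, 1894 → Sep 17, 1895: 365 days.
Sep 17, 1895 → Sep 17, 1896: 366 days (Feb 29, 1896 is in that span).
Sep 17, 1896 → Sep 17, 1897: 365 days.
Sep 17, 1897 → Sep 17, 1898: 365 days.
Sep 17, 1898 → Oct 17, 1898: 30 days (September has 30).
Oct 17, 1898 → Nov 17, 1898: 31 days (October has 31).
Nov 17, 1898 → Dec 17, 1898: 30 days (November has 30).
Dec 17, 1898 → Jan 17, 1899: 31 days (December has 31).
Jan 17, 1899 → Feb 17, 1899: 31 days (January has 31).
Feb 17, 1899 → Mar 17, 1899: 28 days (February has 28).
Mar 17, 1899 → Apr 17, 1899: 31 days (March has 31).
Apr 17, 1899 → May 17, 1899: 30 days (April has 30).
May 17, 1899 → Jun 17, 1899: 31 days (May has 31).
Jun 17, 1899 → Jun 18, 1899: 1 days.
Total: 2100 days.

2100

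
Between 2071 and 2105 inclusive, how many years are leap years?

8

Multiples of 4 in [2071,2105]: 9.
Of those, multiples of 100: 1 (not leap unless ÷400).
Multiples of 400: 0.
Leap years = 9 − 1 + 0 = 8.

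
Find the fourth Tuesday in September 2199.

September 24, 2199

September 1, 2199 is a Sunday.
The first Tuesday is therefore September 3 (2 days later).
The fourth Tuesday is 3 + 3×7 = September 24.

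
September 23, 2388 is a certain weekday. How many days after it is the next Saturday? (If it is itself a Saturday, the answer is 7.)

1

Sep 23, 2388 is a Friday.
From Friday to the next Saturday is 1 day.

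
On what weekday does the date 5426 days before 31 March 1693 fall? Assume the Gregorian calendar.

Monday

First find the weekday of Mar 31, 1693. Doomsday rule: the anchor day for the 1600s is Tuesday. For year 93: 93÷12 = 7 r 9, and 9÷4 = 2, so 7+9+2 = 18.
Tuesday + 18 ≡ Saturday — that's 1693's doomsday.
In March the doomsday date is Mar 14.
Mar 31 is 17 days after Mar 14; 17 mod 7 = 3, so Saturday + 3 = Tuesday.
5426 mod 7 = 1, so 5426 days before a Tuesday is Tuesday − 1 = Monday.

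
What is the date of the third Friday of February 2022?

February 1, 2022 is a Tuesday.
The first Friday is therefore February 4 (3 days later).
The third Friday is 4 + 2×7 = February 18.

February 18, 2022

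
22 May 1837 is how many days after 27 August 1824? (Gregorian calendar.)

4651

Aug 27, 1824 → Aug 27, 1825: 365 days.
Aug 27, 1825 → Aug 27, 1826: 365 days.
Aug 27, 1826 → Aug 27, 1827: 365 days.
Aug 27, 1827 → Aug 27, 1828: 366 days (Feb 29, 1828 is in that span).
Aug 27, 1828 → Aug 27, 1829: 365 days.
Aug 27, 1829 → Aug 27, 1830: 365 days.
Aug 27, 1830 → Aug 27, 1831: 365 days.
Aug 27, 1831 → Aug 27, 1832: 366 days (Feb 29, 1832 is in that span).
Aug 27, 1832 → Aug 27, 1833: 365 days.
Aug 27, 1833 → Aug 27, 1834: 365 days.
Aug 27, 1834 → Aug 27, 1835: 365 days.
Aug 27, 1835 → Aug 27, 1836: 366 days (Feb 29, 1836 is in that span).
Aug 27, 1836 → Sep 27, 1836: 31 days (August has 31).
Sep 27, 1836 → Oct 27, 1836: 30 days (September has 30).
Oct 27, 1836 → Nov 27, 1836: 31 days (October has 31).
Nov 27, 1836 → Dec 27, 1836: 30 days (November has 30).
Dec 27, 1836 → Jan 27, 1837: 31 days (December has 31).
Jan 27, 1837 → Feb 27, 1837: 31 days (January has 31).
Feb 27, 1837 → Mar 27, 1837: 28 days (February has 28).
Mar 27, 1837 → Apr 27, 1837: 31 days (March has 31).
Apr 27, 1837 → May 22, 1837: 25 days.
Total: 4651 days.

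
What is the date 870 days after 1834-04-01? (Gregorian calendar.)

August 18, 1836

+365 (one year) → Apr 1, 1835 (505 left).
+366 (one year; includes Feb 29, 1836) → Apr 1, 1836 (139 left).
Apr has 30 days: +30 → May 1, 1836 (109 left).
May has 31 days: +31 → Jun 1, 1836 (78 left).
Jun has 30 days: +30 → Jul 1, 1836 (48 left).
Jul has 31 days: +31 → Aug 1, 1836 (17 left).
+17 → Aug 18, 1836.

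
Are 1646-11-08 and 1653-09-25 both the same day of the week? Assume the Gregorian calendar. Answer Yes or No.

From Nov 8, 1646 to Sep 25, 1653 is 2513 days.
2513 mod 7 = 0, so they are the same weekday.
(Nov 8, 1646 is a Thursday; Sep 25, 1653 is a Thursday.)

Yes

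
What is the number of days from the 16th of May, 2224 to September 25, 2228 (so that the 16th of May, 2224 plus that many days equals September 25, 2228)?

May 16, 2224 → May 16, 2225: 365 days.
May 16, 2225 → May 16, 2226: 365 days.
May 16, 2226 → May 16, 2227: 365 days.
May 16, 2227 → May 16, 2228: 366 days (Feb 29, 2228 is in that span).
May 16, 2228 → Jun 16, 2228: 31 days (May has 31).
Jun 16, 2228 → Jul 16, 2228: 30 days (June has 30).
Jul 16, 2228 → Aug 16, 2228: 31 days (July has 31).
Aug 16, 2228 → Sep 16, 2228: 31 days (August has 31).
Sep 16, 2228 → Sep 25, 2228: 9 days.
Total: 1593 days.

1593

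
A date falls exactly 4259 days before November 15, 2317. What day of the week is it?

Monday

Nov 15, 2317 is a Thursday.
4259 mod 7 = 3, so 4259 days before a Thursday is Thursday − 3 = Monday.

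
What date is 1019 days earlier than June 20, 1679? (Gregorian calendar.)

−365 (one year) → Jun 20, 1678 (654 left).
−365 (one year) → Jun 20, 1677 (289 left).
−20 → May 31, 1677 (end of May, 31 days; 269 left).
−31 → Apr 30, 1677 (end of Apr, 30 days; 238 left).
−30 → Mar 31, 1677 (end of Mar, 31 days; 208 left).
−31 → Feb 28, 1677 (end of Feb, 28 days; 177 left).
−28 → Jan 31, 1677 (end of Jan, 31 days; 149 left).
−31 → Dec 31, 1676 (end of Dec, 31 days; 118 left).
−31 → Nov 30, 1676 (end of Nov, 30 days; 87 left).
−30 → Oct 31, 1676 (end of Oct, 31 days; 57 left).
−31 → Sep 30, 1676 (end of Sep, 30 days; 26 left).
−26 → Sep 4, 1676.

September 4, 1676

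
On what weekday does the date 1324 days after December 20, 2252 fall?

Dec 20, 2252 is a Monday.
1324 mod 7 = 1, so 1324 days after a Monday is Monday + 1 = Tuesday.

Tuesday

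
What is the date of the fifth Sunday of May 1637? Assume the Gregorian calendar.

May 31, 1637

May 1, 1637 is a Friday.
The first Sunday is therefore May 3 (2 days later).
The fifth Sunday is 3 + 4×7 = May 31.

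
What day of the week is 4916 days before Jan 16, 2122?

Wednesday

First find the weekday of Jan 16, 2122. Doomsday rule: the anchor day for the 2100s is Sunday. For year 22: 22÷12 = 1 r 10, and 10÷4 = 2, so 1+10+2 = 13.
Sunday + 13 ≡ Saturday — that's 2122's doomsday.
In January the doomsday date is Jan 3 (2122 is not a leap year).
Jan 16 is 13 days after Jan 3; 13 mod 7 = 6, so Saturday + 6 = Friday.
4916 mod 7 = 2, so 4916 days before a Friday is Friday − 2 = Wednesday.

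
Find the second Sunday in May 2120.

May 1, 2120 is a Wednesday.
The first Sunday is therefore May 5 (4 days later).
The second Sunday is 5 + 1×7 = May 12.

May 12, 2120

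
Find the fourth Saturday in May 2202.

May 1, 2202 is a Saturday.
The first Saturday is therefore May 1 (same day).
The fourth Saturday is 1 + 3×7 = May 22.

May 22, 2202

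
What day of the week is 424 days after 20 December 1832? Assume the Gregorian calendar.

Monday

Dec 20, 1832 is a Thursday.
424 mod 7 = 4, so 424 days after a Thursday is Thursday + 4 = Monday.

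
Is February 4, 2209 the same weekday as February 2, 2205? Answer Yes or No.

Yes

From Feb 2, 2205 to Feb 4, 2209 is 1463 days.
1463 mod 7 = 0, so they are the same weekday.
(Feb 2, 2205 is a Saturday; Feb 4, 2209 is a Saturday.)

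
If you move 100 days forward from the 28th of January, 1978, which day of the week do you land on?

First find the weekday of Jan 28, 1978. Doomsday rule: the anchor day for the 1900s is Wednesday. For year 78: 78÷12 = 6 r 6, and 6÷4 = 1, so 6+6+1 = 13.
Wednesday + 13 ≡ Tuesday — that's 1978's doomsday.
In January the doomsday date is Jan 3 (1978 is not a leap year).
Jan 28 is 25 days after Jan 3; 25 mod 7 = 4, so Tuesday + 4 = Saturday.
100 mod 7 = 2, so 100 days after a Saturday is Saturday + 2 = Monday.

Monday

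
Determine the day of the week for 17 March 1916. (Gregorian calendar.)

Friday

Doomsday rule: the anchor day for the 1900s is Wednesday. For year 16: 16÷12 = 1 r 4, and 4÷4 = 1, so 1+4+1 = 6.
Wednesday + 6 ≡ Tuesday — that's 1916's doomsday.
In March the doomsday date is Mar 14.
Mar 17 is 3 days after Mar 14; 3 mod 7 = 3, so Tuesday + 3 = Friday.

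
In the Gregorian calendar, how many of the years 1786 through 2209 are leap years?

Multiples of 4 in [1786,2209]: 106.
Of those, multiples of 100: 5 (not leap unless ÷400).
Multiples of 400: 1.
Leap years = 106 − 5 + 1 = 102.

102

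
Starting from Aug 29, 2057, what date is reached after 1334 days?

April 24, 2061

+365 (one year) → Aug 29, 2058 (969 left).
+365 (one year) → Aug 29, 2059 (604 left).
+366 (one year; includes Feb 29, 2060) → Aug 29, 2060 (238 left).
Aug has 31 days: +3 → Sep 1, 2060 (235 left).
Sep has 30 days: +30 → Oct 1, 2060 (205 left).
Oct has 31 days: +31 → Nov 1, 2060 (174 left).
Nov has 30 days: +30 → Dec 1, 2060 (144 left).
Dec has 31 days: +31 → Jan 1, 2061 (113 left).
Jan has 31 days: +31 → Feb 1, 2061 (82 left).
Feb has 28 days: +28 → Mar 1, 2061 (54 left).
Mar has 31 days: +31 → Apr 1, 2061 (23 left).
+23 → Apr 24, 2061.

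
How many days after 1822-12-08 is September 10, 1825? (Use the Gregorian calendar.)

Dec 8, 1822 → Dec 8, 1823: 365 days.
Dec 8, 1823 → Dec 8, 1824: 366 days (Feb 29, 1824 is in that span).
Dec 8, 1824 → Jan 8, 1825: 31 days (December has 31).
Jan 8, 1825 → Feb 8, 1825: 31 days (January has 31).
Feb 8, 1825 → Mar 8, 1825: 28 days (February has 28).
Mar 8, 1825 → Apr 8, 1825: 31 days (March has 31).
Apr 8, 1825 → May 8, 1825: 30 days (April has 30).
May 8, 1825 → Jun 8, 1825: 31 days (May has 31).
Jun 8, 1825 → Jul 8, 1825: 30 days (June has 30).
Jul 8, 1825 → Aug 8, 1825: 31 days (July has 31).
Aug 8, 1825 → Sep 8, 1825: 31 days (August has 31).
Sep 8, 1825 → Sep 10, 1825: 2 days.
Total: 1007 days.

1007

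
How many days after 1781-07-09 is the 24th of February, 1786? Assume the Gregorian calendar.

Jul 9, 1781 → Jul 9, 1782: 365 days.
Jul 9, 1782 → Jul 9, 1783: 365 days.
Jul 9, 1783 → Jul 9, 1784: 366 days (Feb 29, 1784 is in that span).
Jul 9, 1784 → Jul 9, 1785: 365 days.
Jul 9, 1785 → Aug 9, 1785: 31 days (July has 31).
Aug 9, 1785 → Sep 9, 1785: 31 days (August has 31).
Sep 9, 1785 → Oct 9, 1785: 30 days (September has 30).
Oct 9, 1785 → Nov 9, 1785: 31 days (October has 31).
Nov 9, 1785 → Dec 9, 1785: 30 days (November has 30).
Dec 9, 1785 → Jan 9, 1786: 31 days (December has 31).
Jan 9, 1786 → Feb 9, 1786: 31 days (January has 31).
Feb 9, 1786 → Feb 24, 1786: 15 days.
Total: 1691 days.

1691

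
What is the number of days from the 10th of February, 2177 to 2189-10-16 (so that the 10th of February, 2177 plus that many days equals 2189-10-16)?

4631

Feb 10, 2177 → Feb 10, 2178: 365 days.
Feb 10, 2178 → Feb 10, 2179: 365 days.
Feb 10, 2179 → Feb 10, 2180: 365 days.
Feb 10, 2180 → Feb 10, 2181: 366 days (Feb 29, 2180 is in that span).
Feb 10, 2181 → Feb 10, 2182: 365 days.
Feb 10, 2182 → Feb 10, 2183: 365 days.
Feb 10, 2183 → Feb 10, 2184: 365 days.
Feb 10, 2184 → Feb 10, 2185: 366 days (Feb 29, 2184 is in that span).
Feb 10, 2185 → Feb 10, 2186: 365 days.
Feb 10, 2186 → Feb 10, 2187: 365 days.
Feb 10, 2187 → Feb 10, 2188: 365 days.
Feb 10, 2188 → Feb 10, 2189: 366 days (Feb 29, 2188 is in that span).
Feb 10, 2189 → Mar 10, 2189: 28 days (February has 28).
Mar 10, 2189 → Apr 10, 2189: 31 days (March has 31).
Apr 10, 2189 → May 10, 2189: 30 days (April has 30).
May 10, 2189 → Jun 10, 2189: 31 days (May has 31).
Jun 10, 2189 → Jul 10, 2189: 30 days (June has 30).
Jul 10, 2189 → Aug 10, 2189: 31 days (July has 31).
Aug 10, 2189 → Sep 10, 2189: 31 days (August has 31).
Sep 10, 2189 → Oct 10, 2189: 30 days (September has 30).
Oct 10, 2189 → Oct 16, 2189: 6 days.
Total: 4631 days.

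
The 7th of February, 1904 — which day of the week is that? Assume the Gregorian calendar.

Sunday

January 1, 1904 is a Friday.
Jan 1, 1904 → Feb 1, 1904: 31 days (January has 31).
Feb 1, 1904 → Feb 7, 1904: 6 days.
Total: 37 days.
37 mod 7 = 2, so Friday + 2 = Sunday.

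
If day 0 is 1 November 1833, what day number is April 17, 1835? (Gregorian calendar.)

Nov 1, 1833 → Nov 1, 1834: 365 days.
Nov 1, 1834 → Dec 1, 1834: 30 days (November has 30).
Dec 1, 1834 → Jan 1, 1835: 31 days (December has 31).
Jan 1, 1835 → Feb 1, 1835: 31 days (January has 31).
Feb 1, 1835 → Mar 1, 1835: 28 days (February has 28).
Mar 1, 1835 → Apr 1, 1835: 31 days (March has 31).
Apr 1, 1835 → Apr 17, 1835: 16 days.
Total: 532 days.

532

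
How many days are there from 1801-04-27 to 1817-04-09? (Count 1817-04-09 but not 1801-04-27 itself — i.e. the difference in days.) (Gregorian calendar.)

Apr 27, 1801 → Apr 27, 1802: 365 days.
Apr 27, 1802 → Apr 27, 1803: 365 days.
Apr 27, 1803 → Apr 27, 1804: 366 days (Feb 29, 1804 is in that span).
Apr 27, 1804 → Apr 27, 1805: 365 days.
Apr 27, 1805 → Apr 27, 1806: 365 days.
Apr 27, 1806 → Apr 27, 1807: 365 days.
Apr 27, 1807 → Apr 27, 1808: 366 days (Feb 29, 1808 is in that span).
Apr 27, 1808 → Apr 27, 1809: 365 days.
Apr 27, 1809 → Apr 27, 1810: 365 days.
Apr 27, 1810 → Apr 27, 1811: 365 days.
Apr 27, 1811 → Apr 27, 1812: 366 days (Feb 29, 1812 is in that span).
Apr 27, 1812 → Apr 27, 1813: 365 days.
Apr 27, 1813 → Apr 27, 1814: 365 days.
Apr 27, 1814 → Apr 27, 1815: 365 days.
Apr 27, 1815 → Apr 27, 1816: 366 days (Feb 29, 1816 is in that span).
Apr 27, 1816 → May 27, 1816: 30 days (April has 30).
May 27, 1816 → Jun 27, 1816: 31 days (May has 31).
Jun 27, 1816 → Jul 27, 1816: 30 days (June has 30).
Jul 27, 1816 → Aug 27, 1816: 31 days (July has 31).
Aug 27, 1816 → Sep 27, 1816: 31 days (August has 31).
Sep 27, 1816 → Oct 27, 1816: 30 days (September has 30).
Oct 27, 1816 → Nov 27, 1816: 31 days (October has 31).
Nov 27, 1816 → Dec 27, 1816: 30 days (November has 30).
Dec 27, 1816 → Jan 27, 1817: 31 days (December has 31).
Jan 27, 1817 → Feb 27, 1817: 31 days (January has 31).
Feb 27, 1817 → Mar 27, 1817: 28 days (February has 28).
Mar 27, 1817 → Apr 9, 1817: 13 days.
Total: 5826 days.

5826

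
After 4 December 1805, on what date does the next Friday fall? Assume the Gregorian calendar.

Dec 4, 1805 is a Wednesday.
From Wednesday to the next Friday is 2 days.
Dec 4, 1805 + 2 = Dec 6, 1805.

December 6, 1805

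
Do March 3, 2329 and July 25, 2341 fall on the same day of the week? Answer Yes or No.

From Mar 3, 2329 to Jul 25, 2341 is 4527 days.
4527 mod 7 = 5, so they are different weekdays.
(Mar 3, 2329 is a Sunday; Jul 25, 2341 is a Friday.)

No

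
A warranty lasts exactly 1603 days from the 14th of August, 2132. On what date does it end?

+365 (one year) → Aug 14, 2133 (1238 left).
+365 (one year) → Aug 14, 2134 (873 left).
+365 (one year) → Aug 14, 2135 (508 left).
+366 (one year; includes Feb 29, 2136) → Aug 14, 2136 (142 left).
Aug has 31 days: +18 → Sep 1, 2136 (124 left).
Sep has 30 days: +30 → Oct 1, 2136 (94 left).
Oct has 31 days: +31 → Nov 1, 2136 (63 left).
Nov has 30 days: +30 → Dec 1, 2136 (33 left).
Dec has 31 days: +31 → Jan 1, 2137 (2 left).
+2 → Jan 3, 2137.

January 3, 2137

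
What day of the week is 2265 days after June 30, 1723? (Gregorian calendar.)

Sunday

Jun 30, 1723 is a Wednesday.
2265 mod 7 = 4, so 2265 days after a Wednesday is Wednesday + 4 = Sunday.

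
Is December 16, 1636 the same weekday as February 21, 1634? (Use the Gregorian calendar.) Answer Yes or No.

Yes

From Feb 21, 1634 to Dec 16, 1636 is 1029 days.
1029 mod 7 = 0, so they are the same weekday.
(Feb 21, 1634 is a Tuesday; Dec 16, 1636 is a Tuesday.)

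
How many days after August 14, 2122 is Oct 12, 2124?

790

Aug 14, 2122 → Aug 14, 2123: 365 days.
Aug 14, 2123 → Aug 14, 2124: 366 days (Feb 29, 2124 is in that span).
Aug 14, 2124 → Sep 14, 2124: 31 days (August has 31).
Sep 14, 2124 → Oct 12, 2124: 28 days.
Total: 790 days.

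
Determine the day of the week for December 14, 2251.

Sunday

Doomsday rule: the anchor day for the 2200s is Friday. For year 51: 51÷12 = 4 r 3, and 3÷4 = 0, so 4+3+0 = 7.
Friday + 7 ≡ Friday — that's 2251's doomsday.
In December the doomsday date is Dec 12.
Dec 14 is 2 days after Dec 12; 2 mod 7 = 2, so Friday + 2 = Sunday.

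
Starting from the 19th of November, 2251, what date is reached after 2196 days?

+366 (one year; includes Feb 29, 2252) → Nov 19, 2252 (1830 left).
+365 (one year) → Nov 19, 2253 (1465 left).
+365 (one year) → Nov 19, 2254 (1100 left).
+365 (one year) → Nov 19, 2255 (735 left).
+366 (one year; includes Feb 29, 2256) → Nov 19, 2256 (369 left).
Nov has 30 days: +12 → Dec 1, 2256 (357 left).
Dec has 31 days: +31 → Jan 1, 2257 (326 left).
Jan has 31 days: +31 → Feb 1, 2257 (295 left).
Feb has 28 days: +28 → Mar 1, 2257 (267 left).
Mar has 31 days: +31 → Apr 1, 2257 (236 left).
Apr has 30 days: +30 → May 1, 2257 (206 left).
May has 31 days: +31 → Jun 1, 2257 (175 left).
Jun has 30 days: +30 → Jul 1, 2257 (145 left).
Jul has 31 days: +31 → Aug 1, 2257 (114 left).
Aug has 31 days: +31 → Sep 1, 2257 (83 left).
Sep has 30 days: +30 → Oct 1, 2257 (53 left).
Oct has 31 days: +31 → Nov 1, 2257 (22 left).
+22 → Nov 23, 2257.

November 23, 2257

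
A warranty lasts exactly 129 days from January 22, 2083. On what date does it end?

Jan has 31 days: +10 → Feb 1, 2083 (119 left).
Feb has 28 days: +28 → Mar 1, 2083 (91 left).
Mar has 31 days: +31 → Apr 1, 2083 (60 left).
Apr has 30 days: +30 → May 1, 2083 (30 left).
+30 → May 31, 2083.

May 31, 2083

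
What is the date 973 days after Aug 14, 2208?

April 14, 2211

+365 (one year) → Aug 14, 2209 (608 left).
+365 (one year) → Aug 14, 2210 (243 left).
Aug has 31 days: +18 → Sep 1, 2210 (225 left).
Sep has 30 days: +30 → Oct 1, 2210 (195 left).
Oct has 31 days: +31 → Nov 1, 2210 (164 left).
Nov has 30 days: +30 → Dec 1, 2210 (134 left).
Dec has 31 days: +31 → Jan 1, 2211 (103 left).
Jan has 31 days: +31 → Feb 1, 2211 (72 left).
Feb has 28 days: +28 → Mar 1, 2211 (44 left).
Mar has 31 days: +31 → Apr 1, 2211 (13 left).
+13 → Apr 14, 2211.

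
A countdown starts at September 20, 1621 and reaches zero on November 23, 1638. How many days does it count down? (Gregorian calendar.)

Sep 20, 1621 → Sep 20, 1622: 365 days.
Sep 20, 1622 → Sep 20, 1623: 365 days.
Sep 20, 1623 → Sep 20, 1624: 366 days (Feb 29, 1624 is in that span).
Sep 20, 1624 → Sep 20, 1625: 365 days.
Sep 20, 1625 → Sep 20, 1626: 365 days.
Sep 20, 1626 → Sep 20, 1627: 365 days.
Sep 20, 1627 → Sep 20, 1628: 366 days (Feb 29, 1628 is in that span).
Sep 20, 1628 → Sep 20, 1629: 365 days.
Sep 20, 1629 → Sep 20, 1630: 365 days.
Sep 20, 1630 → Sep 20, 1631: 365 days.
Sep 20, 1631 → Sep 20, 1632: 366 days (Feb 29, 1632 is in that span).
Sep 20, 1632 → Sep 20, 1633: 365 days.
Sep 20, 1633 → Sep 20, 1634: 365 days.
Sep 20, 1634 → Sep 20, 1635: 365 days.
Sep 20, 1635 → Sep 20, 1636: 366 days (Feb 29, 1636 is in that span).
Sep 20, 1636 → Sep 20, 1637: 365 days.
Sep 20, 1637 → Sep 20, 1638: 365 days.
Sep 20, 1638 → Oct 20, 1638: 30 days (September has 30).
Oct 20, 1638 → Nov 20, 1638: 31 days (October has 31).
Nov 20, 1638 → Nov 23, 1638: 3 days.
Total: 6273 days.

6273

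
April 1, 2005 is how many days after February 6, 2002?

Feb 6, 2002 → Feb 6, 2003: 365 days.
Feb 6, 2003 → Feb 6, 2004: 365 days.
Feb 6, 2004 → Feb 6, 2005: 366 days (Feb 29, 2004 is in that span).
Feb 6, 2005 → Mar 6, 2005: 28 days (February has 28).
Mar 6, 2005 → Apr 1, 2005: 26 days.
Total: 1150 days.

1150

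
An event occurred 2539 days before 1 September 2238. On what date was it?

September 19, 2231

−365 (one year) → Sep 1, 2237 (2174 left).
−365 (one year) → Sep 1, 2236 (1809 left).
−366 (one year; includes Feb 29, 2236) → Sep 1, 2235 (1443 left).
−365 (one year) → Sep 1, 2234 (1078 left).
−365 (one year) → Sep 1, 2233 (713 left).
−365 (one year) → Sep 1, 2232 (348 left).
−1 → Aug 31, 2232 (end of Aug, 31 days; 347 left).
−31 → Jul 31, 2232 (end of Jul, 31 days; 316 left).
−31 → Jun 30, 2232 (end of Jun, 30 days; 285 left).
−30 → May 31, 2232 (end of May, 31 days; 255 left).
−31 → Apr 30, 2232 (end of Apr, 30 days; 224 left).
−30 → Mar 31, 2232 (end of Mar, 31 days; 194 left).
−31 → Feb 29, 2232 (end of Feb, 29 days; 163 left).
−29 → Jan 31, 2232 (end of Jan, 31 days; 134 left).
−31 → Dec 31, 2231 (end of Dec, 31 days; 103 left).
−31 → Nov 30, 2231 (end of Nov, 30 days; 72 left).
−30 → Oct 31, 2231 (end of Oct, 31 days; 42 left).
−31 → Sep 30, 2231 (end of Sep, 30 days; 11 left).
−11 → Sep 19, 2231.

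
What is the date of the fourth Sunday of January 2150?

January 25, 2150

January 1, 2150 is a Thursday.
The first Sunday is therefore January 4 (3 days later).
The fourth Sunday is 4 + 3×7 = January 25.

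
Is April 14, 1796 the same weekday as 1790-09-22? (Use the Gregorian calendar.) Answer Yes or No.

From Sep 22, 1790 to Apr 14, 1796 is 2031 days.
2031 mod 7 = 1, so they are different weekdays.
(Sep 22, 1790 is a Wednesday; Apr 14, 1796 is a Thursday.)

No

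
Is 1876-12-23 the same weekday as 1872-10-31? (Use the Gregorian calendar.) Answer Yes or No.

No

From Oct 31, 1872 to Dec 23, 1876 is 1514 days.
1514 mod 7 = 2, so they are different weekdays.
(Oct 31, 1872 is a Thursday; Dec 23, 1876 is a Saturday.)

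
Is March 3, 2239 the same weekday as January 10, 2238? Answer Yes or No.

From Jan 10, 2238 to Mar 3, 2239 is 417 days.
417 mod 7 = 4, so they are different weekdays.
(Jan 10, 2238 is a Wednesday; Mar 3, 2239 is a Sunday.)

No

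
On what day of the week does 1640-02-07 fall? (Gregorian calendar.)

Tuesday

Doomsday rule: the anchor day for the 1600s is Tuesday. For year 40: 40÷12 = 3 r 4, and 4÷4 = 1, so 3+4+1 = 8.
Tuesday + 8 ≡ Wednesday — that's 1640's doomsday.
In February the doomsday date is Feb 29 (1640 is a leap year (divisible by 4)).
Feb 7 is 22 days before Feb 29; 22 mod 7 = 1, so Wednesday − 1 = Tuesday.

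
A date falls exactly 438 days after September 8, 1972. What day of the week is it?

First find the weekday of Sep 8, 1972. Doomsday rule: the anchor day for the 1900s is Wednesday. For year 72: 72÷12 = 6 r 0, and 0÷4 = 0, so 6+0+0 = 6.
Wednesday + 6 ≡ Tuesday — that's 1972's doomsday.
In September the doomsday date is Sep 5.
Sep 8 is 3 days after Sep 5; 3 mod 7 = 3, so Tuesday + 3 = Friday.
438 mod 7 = 4, so 438 days after a Friday is Friday + 4 = Tuesday.

Tuesday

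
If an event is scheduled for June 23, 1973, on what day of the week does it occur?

Saturday

Doomsday rule: the anchor day for the 1900s is Wednesday. For year 73: 73÷12 = 6 r 1, and 1÷4 = 0, so 6+1+0 = 7.
Wednesday + 7 ≡ Wednesday — that's 1973's doomsday.
In June the doomsday date is Jun 6.
Jun 23 is 17 days after Jun 6; 17 mod 7 = 3, so Wednesday + 3 = Saturday.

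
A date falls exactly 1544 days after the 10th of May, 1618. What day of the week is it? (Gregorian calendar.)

May 10, 1618 is a Thursday.
1544 mod 7 = 4, so 1544 days after a Thursday is Thursday + 4 = Monday.

Monday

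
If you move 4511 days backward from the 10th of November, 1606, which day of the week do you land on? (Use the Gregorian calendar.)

First find the weekday of Nov 10, 1606. Doomsday rule: the anchor day for the 1600s is Tuesday. For year 06: 6÷12 = 0 r 6, and 6÷4 = 1, so 0+6+1 = 7.
Tuesday + 7 ≡ Tuesday — that's 1606's doomsday.
In November the doomsday date is Nov 7.
Nov 10 is 3 days after Nov 7; 3 mod 7 = 3, so Tuesday + 3 = Friday.
4511 mod 7 = 3, so 4511 days before a Friday is Friday − 3 = Tuesday.

Tuesday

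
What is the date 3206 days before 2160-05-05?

July 26, 2151

−366 (one year; includes Feb 29, 2160) → May 5, 2159 (2840 left).
−365 (one year) → May 5, 2158 (2475 left).
−365 (one year) → May 5, 2157 (2110 left).
−365 (one year) → May 5, 2156 (1745 left).
−366 (one year; includes Feb 29, 2156) → May 5, 2155 (1379 left).
−365 (one year) → May 5, 2154 (1014 left).
−365 (one year) → May 5, 2153 (649 left).
−365 (one year) → May 5, 2152 (284 left).
−5 → Apr 30, 2152 (end of Apr, 30 days; 279 left).
−30 → Mar 31, 2152 (end of Mar, 31 days; 249 left).
−31 → Feb 29, 2152 (end of Feb, 29 days; 218 left).
−29 → Jan 31, 2152 (end of Jan, 31 days; 189 left).
−31 → Dec 31, 2151 (end of Dec, 31 days; 158 left).
−31 → Nov 30, 2151 (end of Nov, 30 days; 127 left).
−30 → Oct 31, 2151 (end of Oct, 31 days; 97 left).
−31 → Sep 30, 2151 (end of Sep, 30 days; 66 left).
−30 → Aug 31, 2151 (end of Aug, 31 days; 36 left).
−31 → Jul 31, 2151 (end of Jul, 31 days; 5 left).
−5 → Jul 26, 2151.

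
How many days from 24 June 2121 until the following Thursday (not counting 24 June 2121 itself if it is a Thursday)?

2

Jun 24, 2121 is a Tuesday.
From Tuesday to the next Thursday is 2 days.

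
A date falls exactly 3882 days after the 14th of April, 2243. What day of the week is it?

Tuesday

First find the weekday of Apr 14, 2243. Doomsday rule: the anchor day for the 2200s is Friday. For year 43: 43÷12 = 3 r 7, and 7÷4 = 1, so 3+7+1 = 11.
Friday + 11 ≡ Tuesday — that's 2243's doomsday.
In April the doomsday date is Apr 4.
Apr 14 is 10 days after Apr 4; 10 mod 7 = 3, so Tuesday + 3 = Friday.
3882 mod 7 = 4, so 3882 days after a Friday is Friday + 4 = Tuesday.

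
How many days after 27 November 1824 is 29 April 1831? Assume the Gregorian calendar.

2344

Nov 27, 1824 → Nov 27, 1825: 365 days.
Nov 27, 1825 → Nov 27, 1826: 365 days.
Nov 27, 1826 → Nov 27, 1827: 365 days.
Nov 27, 1827 → Nov 27, 1828: 366 days (Feb 29, 1828 is in that span).
Nov 27, 1828 → Nov 27, 1829: 365 days.
Nov 27, 1829 → Nov 27, 1830: 365 days.
Nov 27, 1830 → Dec 27, 1830: 30 days (November has 30).
Dec 27, 1830 → Jan 27, 1831: 31 days (December has 31).
Jan 27, 1831 → Feb 27, 1831: 31 days (January has 31).
Feb 27, 1831 → Mar 27, 1831: 28 days (February has 28).
Mar 27, 1831 → Apr 27, 1831: 31 days (March has 31).
Apr 27, 1831 → Apr 29, 1831: 2 days.
Total: 2344 days.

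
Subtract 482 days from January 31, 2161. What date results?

−366 (one year; includes Feb 29, 2160) → Jan 31, 2160 (116 left).
−31 → Dec 31, 2159 (end of Dec, 31 days; 85 left).
−31 → Nov 30, 2159 (end of Nov, 30 days; 54 left).
−30 → Oct 31, 2159 (end of Oct, 31 days; 24 left).
−24 → Oct 7, 2159.

October 7, 2159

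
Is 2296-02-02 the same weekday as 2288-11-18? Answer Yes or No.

Yes

From Nov 18, 2288 to Feb 2, 2296 is 2632 days.
2632 mod 7 = 0, so they are the same weekday.
(Nov 18, 2288 is a Sunday; Feb 2, 2296 is a Sunday.)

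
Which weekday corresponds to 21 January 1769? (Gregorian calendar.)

Doomsday rule: the anchor day for the 1700s is Sunday. For year 69: 69÷12 = 5 r 9, and 9÷4 = 2, so 5+9+2 = 16.
Sunday + 16 ≡ Tuesday — that's 1769's doomsday.
In January the doomsday date is Jan 3 (1769 is not a leap year).
Jan 21 is 18 days after Jan 3; 18 mod 7 = 4, so Tuesday + 4 = Saturday.

Saturday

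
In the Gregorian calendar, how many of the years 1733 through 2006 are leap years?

Multiples of 4 in [1733,2006]: 68.
Of those, multiples of 100: 3 (not leap unless ÷400).
Multiples of 400: 1.
Leap years = 68 − 3 + 1 = 66.

66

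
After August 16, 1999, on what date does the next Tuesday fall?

August 17, 1999

Aug 16, 1999 is a Monday.
From Monday to the next Tuesday is 1 day.
Aug 16, 1999 + 1 = Aug 17, 1999.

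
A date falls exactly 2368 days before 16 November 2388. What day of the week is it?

Nov 16, 2388 is a Wednesday.
2368 mod 7 = 2, so 2368 days before a Wednesday is Wednesday − 2 = Monday.

Monday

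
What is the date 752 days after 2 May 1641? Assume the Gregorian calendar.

+365 (one year) → May 2, 1642 (387 left).
May has 31 days: +30 → Jun 1, 1642 (357 left).
Jun has 30 days: +30 → Jul 1, 1642 (327 left).
Jul has 31 days: +31 → Aug 1, 1642 (296 left).
Aug has 31 days: +31 → Sep 1, 1642 (265 left).
Sep has 30 days: +30 → Oct 1, 1642 (235 left).
Oct has 31 days: +31 → Nov 1, 1642 (204 left).
Nov has 30 days: +30 → Dec 1, 1642 (174 left).
Dec has 31 days: +31 → Jan 1, 1643 (143 left).
Jan has 31 days: +31 → Feb 1, 1643 (112 left).
Feb has 28 days: +28 → Mar 1, 1643 (84 left).
Mar has 31 days: +31 → Apr 1, 1643 (53 left).
Apr has 30 days: +30 → May 1, 1643 (23 left).
+23 → May 24, 1643.

May 24, 1643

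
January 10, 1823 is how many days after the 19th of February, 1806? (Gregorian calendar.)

6169

Feb 19, 1806 → Feb 19, 1807: 365 days.
Feb 19, 1807 → Feb 19, 1808: 365 days.
Feb 19, 1808 → Feb 19, 1809: 366 days (Feb 29, 1808 is in that span).
Feb 19, 1809 → Feb 19, 1810: 365 days.
Feb 19, 1810 → Feb 19, 1811: 365 days.
Feb 19, 1811 → Feb 19, 1812: 365 days.
Feb 19, 1812 → Feb 19, 1813: 366 days (Feb 29, 1812 is in that span).
Feb 19, 1813 → Feb 19, 1814: 365 days.
Feb 19, 1814 → Feb 19, 1815: 365 days.
Feb 19, 1815 → Feb 19, 1816: 365 days.
Feb 19, 1816 → Feb 19, 1817: 366 days (Feb 29, 1816 is in that span).
Feb 19, 1817 → Feb 19, 1818: 365 days.
Feb 19, 1818 → Feb 19, 1819: 365 days.
Feb 19, 1819 → Feb 19, 1820: 365 days.
Feb 19, 1820 → Feb 19, 1821: 366 days (Feb 29, 1820 is in that span).
Feb 19, 1821 → Feb 19, 1822: 365 days.
Feb 19, 1822 → Mar 19, 1822: 28 days (February has 28).
Mar 19, 1822 → Apr 19, 1822: 31 days (March has 31).
Apr 19, 1822 → May 19, 1822: 30 days (April has 30).
May 19, 1822 → Jun 19, 1822: 31 days (May has 31).
Jun 19, 1822 → Jul 19, 1822: 30 days (June has 30).
Jul 19, 1822 → Aug 19, 1822: 31 days (July has 31).
Aug 19, 1822 → Sep 19, 1822: 31 days (August has 31).
Sep 19, 1822 → Oct 19, 1822: 30 days (September has 30).
Oct 19, 1822 → Nov 19, 1822: 31 days (October has 31).
Nov 19, 1822 → Dec 19, 1822: 30 days (November has 30).
Dec 19, 1822 → Jan 10, 1823: 22 days.
Total: 6169 days.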